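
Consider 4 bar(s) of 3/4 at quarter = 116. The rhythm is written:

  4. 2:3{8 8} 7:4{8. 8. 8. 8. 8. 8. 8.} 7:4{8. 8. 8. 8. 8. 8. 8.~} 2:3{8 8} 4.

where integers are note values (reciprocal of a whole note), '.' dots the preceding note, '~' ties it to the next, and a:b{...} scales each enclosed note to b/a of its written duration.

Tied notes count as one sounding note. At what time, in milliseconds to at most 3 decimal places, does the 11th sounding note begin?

1. 0.0ms @ 0 + 775.862ms (3/2)
2. 775.862ms @ 3/2 + 387.931ms (3/4)
3. 1163.793ms @ 9/4 + 387.931ms (3/4)
4. 1551.724ms @ 3 + 221.675ms (3/7)
5. 1773.399ms @ 24/7 + 221.675ms (3/7)
6. 1995.074ms @ 27/7 + 221.675ms (3/7)
7. 2216.749ms @ 30/7 + 221.675ms (3/7)
8. 2438.424ms @ 33/7 + 221.675ms (3/7)
9. 2660.099ms @ 36/7 + 221.675ms (3/7)
10. 2881.773ms @ 39/7 + 221.675ms (3/7)
11. 3103.448ms @ 6 + 221.675ms (3/7)
12. 3325.123ms @ 45/7 + 221.675ms (3/7)
13. 3546.798ms @ 48/7 + 221.675ms (3/7)
14. 3768.473ms @ 51/7 + 221.675ms (3/7)
15. 3990.148ms @ 54/7 + 221.675ms (3/7)
16. 4211.823ms @ 57/7 + 221.675ms (3/7)
17. 4433.498ms @ 60/7 + 609.606ms (33/28)
18. 5043.103ms @ 39/4 + 387.931ms (3/4)
19. 5431.034ms @ 21/2 + 775.862ms (3/2)

note 11 onset = 6b = 3103.448ms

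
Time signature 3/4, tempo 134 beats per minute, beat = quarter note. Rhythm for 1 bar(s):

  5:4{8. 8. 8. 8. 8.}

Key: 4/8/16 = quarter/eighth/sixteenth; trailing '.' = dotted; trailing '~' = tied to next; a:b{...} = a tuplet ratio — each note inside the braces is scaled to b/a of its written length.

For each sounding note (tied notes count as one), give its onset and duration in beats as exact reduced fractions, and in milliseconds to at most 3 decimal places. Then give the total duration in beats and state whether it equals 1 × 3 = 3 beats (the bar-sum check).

1) 0.0ms=0b +268.657ms=3/5b
2) 268.657ms=3/5b +268.657ms=3/5b
3) 537.313ms=6/5b +268.657ms=3/5b
4) 805.97ms=9/5b +268.657ms=3/5b
5) 1074.627ms=12/5b +268.657ms=3/5b
Σ=3b of 3 (134bpm 3/4) — PASS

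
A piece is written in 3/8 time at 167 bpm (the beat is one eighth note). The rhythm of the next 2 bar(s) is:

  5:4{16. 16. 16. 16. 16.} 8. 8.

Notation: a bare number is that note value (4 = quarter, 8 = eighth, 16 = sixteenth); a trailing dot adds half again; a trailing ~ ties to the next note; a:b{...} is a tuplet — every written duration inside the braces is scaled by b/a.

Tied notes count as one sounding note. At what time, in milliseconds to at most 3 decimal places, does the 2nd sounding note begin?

1. 0.0ms @ 0 + 215.569ms (3/5)
2. 215.569ms @ 3/5 + 215.569ms (3/5)
3. 431.138ms @ 6/5 + 215.569ms (3/5)
4. 646.707ms @ 9/5 + 215.569ms (3/5)
5. 862.275ms @ 12/5 + 215.569ms (3/5)
6. 1077.844ms @ 3 + 538.922ms (3/2)
7. 1616.766ms @ 9/2 + 538.922ms (3/2)

note 2 onset = 3/5b = 215.569ms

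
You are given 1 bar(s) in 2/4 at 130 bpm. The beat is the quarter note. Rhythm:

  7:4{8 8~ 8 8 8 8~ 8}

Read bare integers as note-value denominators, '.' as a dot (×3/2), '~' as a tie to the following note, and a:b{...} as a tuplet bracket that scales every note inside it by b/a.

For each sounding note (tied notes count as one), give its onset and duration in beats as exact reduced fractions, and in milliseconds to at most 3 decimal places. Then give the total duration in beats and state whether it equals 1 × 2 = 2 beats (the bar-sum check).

1) 0.0ms=0b +131.868ms=2/7b
2) 131.868ms=2/7b +263.736ms=4/7b
3) 395.604ms=6/7b +131.868ms=2/7b
4) 527.473ms=8/7b +131.868ms=2/7b
5) 659.341ms=10/7b +263.736ms=4/7b
Σ=2b of 2 (130bpm 2/4) — PASS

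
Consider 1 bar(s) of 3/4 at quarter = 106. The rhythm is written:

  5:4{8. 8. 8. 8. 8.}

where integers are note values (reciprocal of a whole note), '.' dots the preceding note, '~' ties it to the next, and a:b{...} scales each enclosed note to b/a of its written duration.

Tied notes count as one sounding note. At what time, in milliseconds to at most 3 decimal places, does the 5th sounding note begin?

note 5 onset = 12/5b = 1358.491ms

1. 0.0ms @ 0 + 339.623ms (3/5)
2. 339.623ms @ 3/5 + 339.623ms (3/5)
3. 679.245ms @ 6/5 + 339.623ms (3/5)
4. 1018.868ms @ 9/5 + 339.623ms (3/5)
5. 1358.491ms @ 12/5 + 339.623ms (3/5)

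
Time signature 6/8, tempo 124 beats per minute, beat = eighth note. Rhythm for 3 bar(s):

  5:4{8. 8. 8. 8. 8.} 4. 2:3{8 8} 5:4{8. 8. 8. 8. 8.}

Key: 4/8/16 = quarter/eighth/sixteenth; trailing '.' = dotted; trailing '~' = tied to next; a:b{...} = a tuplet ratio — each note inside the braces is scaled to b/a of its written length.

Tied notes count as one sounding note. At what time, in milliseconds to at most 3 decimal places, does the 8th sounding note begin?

note 8 onset = 21/2b = 5080.645ms

1. 0.0ms @ 0 + 580.645ms (6/5)
2. 580.645ms @ 6/5 + 580.645ms (6/5)
3. 1161.29ms @ 12/5 + 580.645ms (6/5)
4. 1741.935ms @ 18/5 + 580.645ms (6/5)
5. 2322.581ms @ 24/5 + 580.645ms (6/5)
6. 2903.226ms @ 6 + 1451.613ms (3)
7. 4354.839ms @ 9 + 725.806ms (3/2)
8. 5080.645ms @ 21/2 + 725.806ms (3/2)
9. 5806.452ms @ 12 + 580.645ms (6/5)
10. 6387.097ms @ 66/5 + 580.645ms (6/5)
11. 6967.742ms @ 72/5 + 580.645ms (6/5)
12. 7548.387ms @ 78/5 + 580.645ms (6/5)
13. 8129.032ms @ 84/5 + 580.645ms (6/5)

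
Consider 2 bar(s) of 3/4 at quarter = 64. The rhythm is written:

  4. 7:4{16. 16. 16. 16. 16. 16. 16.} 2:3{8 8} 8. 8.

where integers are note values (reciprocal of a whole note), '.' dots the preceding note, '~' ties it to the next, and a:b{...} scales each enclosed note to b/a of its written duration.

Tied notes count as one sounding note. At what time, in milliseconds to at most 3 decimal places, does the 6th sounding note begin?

note 6 onset = 33/14b = 2209.821ms

1. 0.0ms @ 0 + 1406.25ms (3/2)
2. 1406.25ms @ 3/2 + 200.893ms (3/14)
3. 1607.143ms @ 12/7 + 200.893ms (3/14)
4. 1808.036ms @ 27/14 + 200.893ms (3/14)
5. 2008.929ms @ 15/7 + 200.893ms (3/14)
6. 2209.821ms @ 33/14 + 200.893ms (3/14)
7. 2410.714ms @ 18/7 + 200.893ms (3/14)
8. 2611.607ms @ 39/14 + 200.893ms (3/14)
9. 2812.5ms @ 3 + 703.125ms (3/4)
10. 3515.625ms @ 15/4 + 703.125ms (3/4)
11. 4218.75ms @ 9/2 + 703.125ms (3/4)
12. 4921.875ms @ 21/4 + 703.125ms (3/4)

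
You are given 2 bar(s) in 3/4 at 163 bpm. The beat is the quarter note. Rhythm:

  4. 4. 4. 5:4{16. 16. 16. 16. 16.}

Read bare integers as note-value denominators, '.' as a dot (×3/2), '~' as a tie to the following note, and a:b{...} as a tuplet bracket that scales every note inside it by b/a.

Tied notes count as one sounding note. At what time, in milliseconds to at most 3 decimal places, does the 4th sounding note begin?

1. 0.0ms @ 0 + 552.147ms (3/2)
2. 552.147ms @ 3/2 + 552.147ms (3/2)
3. 1104.294ms @ 3 + 552.147ms (3/2)
4. 1656.442ms @ 9/2 + 110.429ms (3/10)
5. 1766.871ms @ 24/5 + 110.429ms (3/10)
6. 1877.301ms @ 51/10 + 110.429ms (3/10)
7. 1987.73ms @ 27/5 + 110.429ms (3/10)
8. 2098.16ms @ 57/10 + 110.429ms (3/10)

note 4 onset = 9/2b = 1656.442ms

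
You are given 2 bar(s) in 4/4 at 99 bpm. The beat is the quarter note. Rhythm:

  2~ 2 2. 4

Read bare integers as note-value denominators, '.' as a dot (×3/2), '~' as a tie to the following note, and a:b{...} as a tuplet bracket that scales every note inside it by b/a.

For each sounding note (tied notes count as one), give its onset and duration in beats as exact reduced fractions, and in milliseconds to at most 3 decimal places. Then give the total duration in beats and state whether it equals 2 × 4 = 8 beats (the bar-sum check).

1) 0.0ms=0b +2424.242ms=4b
2) 2424.242ms=4b +1818.182ms=3b
3) 4242.424ms=7b +606.061ms=1b
Σ=8b of 8 (99bpm 4/4) — PASS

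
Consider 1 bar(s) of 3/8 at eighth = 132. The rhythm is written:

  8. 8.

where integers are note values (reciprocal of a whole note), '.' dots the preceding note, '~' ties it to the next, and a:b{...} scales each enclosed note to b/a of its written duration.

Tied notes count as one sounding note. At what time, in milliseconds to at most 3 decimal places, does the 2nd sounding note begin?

note 2 onset = 3/2b = 681.818ms

1. 0.0ms @ 0 + 681.818ms (3/2)
2. 681.818ms @ 3/2 + 681.818ms (3/2)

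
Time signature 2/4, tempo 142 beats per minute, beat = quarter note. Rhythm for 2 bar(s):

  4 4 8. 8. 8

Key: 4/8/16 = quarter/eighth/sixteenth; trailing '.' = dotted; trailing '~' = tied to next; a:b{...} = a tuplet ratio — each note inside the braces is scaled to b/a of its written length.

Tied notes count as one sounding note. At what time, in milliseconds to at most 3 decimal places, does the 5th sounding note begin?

note 5 onset = 7/2b = 1478.873ms

1. 0.0ms @ 0 + 422.535ms (1)
2. 422.535ms @ 1 + 422.535ms (1)
3. 845.07ms @ 2 + 316.901ms (3/4)
4. 1161.972ms @ 11/4 + 316.901ms (3/4)
5. 1478.873ms @ 7/2 + 211.268ms (1/2)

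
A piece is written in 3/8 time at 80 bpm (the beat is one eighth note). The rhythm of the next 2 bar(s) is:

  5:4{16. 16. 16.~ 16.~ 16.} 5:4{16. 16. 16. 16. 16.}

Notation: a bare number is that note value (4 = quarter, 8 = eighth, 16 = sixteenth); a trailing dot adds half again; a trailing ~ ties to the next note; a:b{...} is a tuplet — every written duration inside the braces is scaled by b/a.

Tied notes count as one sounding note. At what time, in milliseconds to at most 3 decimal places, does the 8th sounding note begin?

1. 0.0ms @ 0 + 450.0ms (3/5)
2. 450.0ms @ 3/5 + 450.0ms (3/5)
3. 900.0ms @ 6/5 + 1350.0ms (9/5)
4. 2250.0ms @ 3 + 450.0ms (3/5)
5. 2700.0ms @ 18/5 + 450.0ms (3/5)
6. 3150.0ms @ 21/5 + 450.0ms (3/5)
7. 3600.0ms @ 24/5 + 450.0ms (3/5)
8. 4050.0ms @ 27/5 + 450.0ms (3/5)

note 8 onset = 27/5b = 4050.0ms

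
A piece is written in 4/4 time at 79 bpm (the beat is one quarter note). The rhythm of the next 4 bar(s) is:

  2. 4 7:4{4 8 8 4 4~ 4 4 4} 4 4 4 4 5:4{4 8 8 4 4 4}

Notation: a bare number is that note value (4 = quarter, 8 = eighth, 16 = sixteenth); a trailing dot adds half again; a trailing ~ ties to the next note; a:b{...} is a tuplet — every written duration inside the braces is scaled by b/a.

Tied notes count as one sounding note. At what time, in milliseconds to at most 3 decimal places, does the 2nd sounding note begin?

1. 0.0ms @ 0 + 2278.481ms (3)
2. 2278.481ms @ 3 + 759.494ms (1)
3. 3037.975ms @ 4 + 433.996ms (4/7)
4. 3471.971ms @ 32/7 + 216.998ms (2/7)
5. 3688.969ms @ 34/7 + 216.998ms (2/7)
6. 3905.967ms @ 36/7 + 433.996ms (4/7)
7. 4339.964ms @ 40/7 + 867.993ms (8/7)
8. 5207.957ms @ 48/7 + 433.996ms (4/7)
9. 5641.953ms @ 52/7 + 433.996ms (4/7)
10. 6075.949ms @ 8 + 759.494ms (1)
11. 6835.443ms @ 9 + 759.494ms (1)
12. 7594.937ms @ 10 + 759.494ms (1)
13. 8354.43ms @ 11 + 759.494ms (1)
14. 9113.924ms @ 12 + 607.595ms (4/5)
15. 9721.519ms @ 64/5 + 303.797ms (2/5)
16. 10025.316ms @ 66/5 + 303.797ms (2/5)
17. 10329.114ms @ 68/5 + 607.595ms (4/5)
18. 10936.709ms @ 72/5 + 607.595ms (4/5)
19. 11544.304ms @ 76/5 + 607.595ms (4/5)

note 2 onset = 3b = 2278.481ms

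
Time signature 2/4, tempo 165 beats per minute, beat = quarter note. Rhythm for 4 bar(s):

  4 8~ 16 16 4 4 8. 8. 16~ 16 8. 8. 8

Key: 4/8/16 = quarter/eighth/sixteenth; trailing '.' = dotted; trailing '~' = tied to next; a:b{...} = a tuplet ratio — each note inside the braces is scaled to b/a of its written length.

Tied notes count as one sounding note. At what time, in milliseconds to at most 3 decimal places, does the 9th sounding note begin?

note 9 onset = 6b = 2181.818ms

1. 0.0ms @ 0 + 363.636ms (1)
2. 363.636ms @ 1 + 272.727ms (3/4)
3. 636.364ms @ 7/4 + 90.909ms (1/4)
4. 727.273ms @ 2 + 363.636ms (1)
5. 1090.909ms @ 3 + 363.636ms (1)
6. 1454.545ms @ 4 + 272.727ms (3/4)
7. 1727.273ms @ 19/4 + 272.727ms (3/4)
8. 2000.0ms @ 11/2 + 181.818ms (1/2)
9. 2181.818ms @ 6 + 272.727ms (3/4)
10. 2454.545ms @ 27/4 + 272.727ms (3/4)
11. 2727.273ms @ 15/2 + 181.818ms (1/2)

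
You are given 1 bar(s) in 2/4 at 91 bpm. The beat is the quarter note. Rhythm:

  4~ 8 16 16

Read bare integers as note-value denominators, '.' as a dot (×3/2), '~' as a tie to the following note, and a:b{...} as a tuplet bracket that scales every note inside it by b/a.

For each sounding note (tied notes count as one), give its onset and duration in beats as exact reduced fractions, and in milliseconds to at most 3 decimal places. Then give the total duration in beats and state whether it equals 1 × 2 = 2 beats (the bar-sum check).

1) 0.0ms=0b +989.011ms=3/2b
2) 989.011ms=3/2b +164.835ms=1/4b
3) 1153.846ms=7/4b +164.835ms=1/4b
Σ=2b of 2 (91bpm 2/4) — PASS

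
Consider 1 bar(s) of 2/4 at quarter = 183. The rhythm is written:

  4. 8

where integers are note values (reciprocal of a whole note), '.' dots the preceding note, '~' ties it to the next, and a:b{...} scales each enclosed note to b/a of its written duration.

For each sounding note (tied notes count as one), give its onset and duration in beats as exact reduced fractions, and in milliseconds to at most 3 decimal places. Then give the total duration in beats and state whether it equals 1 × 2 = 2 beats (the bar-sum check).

1) 0.0ms=0b +491.803ms=3/2b
2) 491.803ms=3/2b +163.934ms=1/2b
Σ=2b of 2 (183bpm 2/4) — PASS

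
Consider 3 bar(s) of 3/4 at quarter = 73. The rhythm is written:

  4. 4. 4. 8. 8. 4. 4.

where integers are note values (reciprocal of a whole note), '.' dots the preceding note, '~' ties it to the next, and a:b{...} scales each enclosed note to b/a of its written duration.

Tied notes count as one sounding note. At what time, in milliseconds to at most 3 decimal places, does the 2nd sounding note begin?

note 2 onset = 3/2b = 1232.877ms

1. 0.0ms @ 0 + 1232.877ms (3/2)
2. 1232.877ms @ 3/2 + 1232.877ms (3/2)
3. 2465.753ms @ 3 + 1232.877ms (3/2)
4. 3698.63ms @ 9/2 + 616.438ms (3/4)
5. 4315.068ms @ 21/4 + 616.438ms (3/4)
6. 4931.507ms @ 6 + 1232.877ms (3/2)
7. 6164.384ms @ 15/2 + 1232.877ms (3/2)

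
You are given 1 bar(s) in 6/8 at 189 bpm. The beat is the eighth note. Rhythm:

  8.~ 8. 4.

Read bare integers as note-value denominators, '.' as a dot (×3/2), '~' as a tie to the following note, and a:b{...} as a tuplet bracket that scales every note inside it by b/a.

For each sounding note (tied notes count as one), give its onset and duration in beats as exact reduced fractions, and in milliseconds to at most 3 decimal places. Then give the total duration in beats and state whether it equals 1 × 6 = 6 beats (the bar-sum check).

1) 0.0ms=0b +952.381ms=3b
2) 952.381ms=3b +952.381ms=3b
Σ=6b of 6 (189bpm 6/8) — PASS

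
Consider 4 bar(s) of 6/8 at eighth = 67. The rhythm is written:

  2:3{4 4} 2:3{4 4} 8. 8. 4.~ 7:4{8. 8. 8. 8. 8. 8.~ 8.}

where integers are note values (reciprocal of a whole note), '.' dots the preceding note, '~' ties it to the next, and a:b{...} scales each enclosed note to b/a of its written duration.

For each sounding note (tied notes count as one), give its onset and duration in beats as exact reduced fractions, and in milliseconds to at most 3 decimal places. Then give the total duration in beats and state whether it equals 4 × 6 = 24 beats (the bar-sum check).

1) 0.0ms=0b +2686.567ms=3b
2) 2686.567ms=3b +2686.567ms=3b
3) 5373.134ms=6b +2686.567ms=3b
4) 8059.701ms=9b +2686.567ms=3b
5) 10746.269ms=12b +1343.284ms=3/2b
6) 12089.552ms=27/2b +1343.284ms=3/2b
7) 13432.836ms=15b +3454.158ms=27/7b
8) 16886.994ms=132/7b +767.591ms=6/7b
9) 17654.584ms=138/7b +767.591ms=6/7b
10) 18422.175ms=144/7b +767.591ms=6/7b
11) 19189.765ms=150/7b +767.591ms=6/7b
12) 19957.356ms=156/7b +1535.181ms=12/7b
Σ=24b of 24 (67bpm 6/8) — PASS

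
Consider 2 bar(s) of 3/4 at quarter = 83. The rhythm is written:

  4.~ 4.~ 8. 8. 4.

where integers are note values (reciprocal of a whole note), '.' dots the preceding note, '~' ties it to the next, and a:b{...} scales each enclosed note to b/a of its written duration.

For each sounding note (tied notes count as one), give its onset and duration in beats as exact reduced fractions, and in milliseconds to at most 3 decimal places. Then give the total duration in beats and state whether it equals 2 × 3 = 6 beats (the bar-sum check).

1) 0.0ms=0b +2710.843ms=15/4b
2) 2710.843ms=15/4b +542.169ms=3/4b
3) 3253.012ms=9/2b +1084.337ms=3/2b
Σ=6b of 6 (83bpm 3/4) — PASS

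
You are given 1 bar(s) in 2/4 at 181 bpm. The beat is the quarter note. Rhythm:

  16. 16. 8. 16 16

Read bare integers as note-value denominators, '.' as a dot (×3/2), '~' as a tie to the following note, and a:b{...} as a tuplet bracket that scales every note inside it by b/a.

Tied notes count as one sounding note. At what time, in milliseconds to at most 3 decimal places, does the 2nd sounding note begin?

note 2 onset = 3/8b = 124.309ms

1. 0.0ms @ 0 + 124.309ms (3/8)
2. 124.309ms @ 3/8 + 124.309ms (3/8)
3. 248.619ms @ 3/4 + 248.619ms (3/4)
4. 497.238ms @ 3/2 + 82.873ms (1/4)
5. 580.11ms @ 7/4 + 82.873ms (1/4)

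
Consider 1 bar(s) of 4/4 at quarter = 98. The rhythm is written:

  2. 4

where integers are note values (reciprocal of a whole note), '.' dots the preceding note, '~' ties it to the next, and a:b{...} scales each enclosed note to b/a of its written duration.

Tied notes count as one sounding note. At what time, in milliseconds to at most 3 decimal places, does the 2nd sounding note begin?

note 2 onset = 3b = 1836.735ms

1. 0.0ms @ 0 + 1836.735ms (3)
2. 1836.735ms @ 3 + 612.245ms (1)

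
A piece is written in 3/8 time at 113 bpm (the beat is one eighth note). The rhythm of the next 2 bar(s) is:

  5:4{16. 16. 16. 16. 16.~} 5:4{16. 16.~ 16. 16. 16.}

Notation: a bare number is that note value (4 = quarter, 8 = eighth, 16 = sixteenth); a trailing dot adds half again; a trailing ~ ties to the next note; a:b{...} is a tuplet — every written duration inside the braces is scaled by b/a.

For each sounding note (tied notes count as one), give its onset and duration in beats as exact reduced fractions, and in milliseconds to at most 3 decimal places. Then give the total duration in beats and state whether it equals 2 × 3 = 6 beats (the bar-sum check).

1) 0.0ms=0b +318.584ms=3/5b
2) 318.584ms=3/5b +318.584ms=3/5b
3) 637.168ms=6/5b +318.584ms=3/5b
4) 955.752ms=9/5b +318.584ms=3/5b
5) 1274.336ms=12/5b +637.168ms=6/5b
6) 1911.504ms=18/5b +637.168ms=6/5b
7) 2548.673ms=24/5b +318.584ms=3/5b
8) 2867.257ms=27/5b +318.584ms=3/5b
Σ=6b of 6 (113bpm 3/8) — PASS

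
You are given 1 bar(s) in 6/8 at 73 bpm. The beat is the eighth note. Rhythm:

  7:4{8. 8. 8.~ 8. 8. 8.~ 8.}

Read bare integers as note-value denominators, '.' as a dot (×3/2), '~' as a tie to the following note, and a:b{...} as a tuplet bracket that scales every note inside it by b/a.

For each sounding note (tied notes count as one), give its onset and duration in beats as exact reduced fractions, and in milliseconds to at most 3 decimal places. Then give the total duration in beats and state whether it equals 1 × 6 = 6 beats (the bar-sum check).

1) 0.0ms=0b +704.501ms=6/7b
2) 704.501ms=6/7b +704.501ms=6/7b
3) 1409.002ms=12/7b +1409.002ms=12/7b
4) 2818.004ms=24/7b +704.501ms=6/7b
5) 3522.505ms=30/7b +1409.002ms=12/7b
Σ=6b of 6 (73bpm 6/8) — PASS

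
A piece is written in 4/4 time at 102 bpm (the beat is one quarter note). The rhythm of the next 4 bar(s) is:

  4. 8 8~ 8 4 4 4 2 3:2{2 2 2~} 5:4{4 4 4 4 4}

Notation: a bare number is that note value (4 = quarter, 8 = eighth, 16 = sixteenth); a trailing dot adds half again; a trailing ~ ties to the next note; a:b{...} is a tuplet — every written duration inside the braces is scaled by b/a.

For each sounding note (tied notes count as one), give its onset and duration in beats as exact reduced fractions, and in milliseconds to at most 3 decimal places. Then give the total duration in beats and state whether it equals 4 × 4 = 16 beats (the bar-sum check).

1) 0.0ms=0b +882.353ms=3/2b
2) 882.353ms=3/2b +294.118ms=1/2b
3) 1176.471ms=2b +588.235ms=1b
4) 1764.706ms=3b +588.235ms=1b
5) 2352.941ms=4b +588.235ms=1b
6) 2941.176ms=5b +588.235ms=1b
7) 3529.412ms=6b +1176.471ms=2b
8) 4705.882ms=8b +784.314ms=4/3b
9) 5490.196ms=28/3b +784.314ms=4/3b
10) 6274.51ms=32/3b +1254.902ms=32/15b
11) 7529.412ms=64/5b +470.588ms=4/5b
12) 8000.0ms=68/5b +470.588ms=4/5b
13) 8470.588ms=72/5b +470.588ms=4/5b
14) 8941.176ms=76/5b +470.588ms=4/5b
Σ=16b of 16 (102bpm 4/4) — PASS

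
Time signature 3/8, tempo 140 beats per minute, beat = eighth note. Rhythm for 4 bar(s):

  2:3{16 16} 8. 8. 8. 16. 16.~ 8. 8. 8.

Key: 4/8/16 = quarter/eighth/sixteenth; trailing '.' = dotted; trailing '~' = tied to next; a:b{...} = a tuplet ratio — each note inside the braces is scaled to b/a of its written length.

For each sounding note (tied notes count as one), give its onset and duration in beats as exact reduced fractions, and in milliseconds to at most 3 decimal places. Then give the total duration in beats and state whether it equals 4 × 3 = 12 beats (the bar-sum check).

1) 0.0ms=0b +321.429ms=3/4b
2) 321.429ms=3/4b +321.429ms=3/4b
3) 642.857ms=3/2b +642.857ms=3/2b
4) 1285.714ms=3b +642.857ms=3/2b
5) 1928.571ms=9/2b +642.857ms=3/2b
6) 2571.429ms=6b +321.429ms=3/4b
7) 2892.857ms=27/4b +964.286ms=9/4b
8) 3857.143ms=9b +642.857ms=3/2b
9) 4500.0ms=21/2b +642.857ms=3/2b
Σ=12b of 12 (140bpm 3/8) — PASS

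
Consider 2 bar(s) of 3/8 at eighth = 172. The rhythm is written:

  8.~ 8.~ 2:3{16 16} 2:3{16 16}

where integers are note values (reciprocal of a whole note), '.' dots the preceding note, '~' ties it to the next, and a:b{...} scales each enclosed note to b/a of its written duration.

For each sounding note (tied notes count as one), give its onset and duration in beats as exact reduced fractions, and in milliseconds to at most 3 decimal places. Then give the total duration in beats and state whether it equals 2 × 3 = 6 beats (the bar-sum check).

1) 0.0ms=0b +1308.14ms=15/4b
2) 1308.14ms=15/4b +261.628ms=3/4b
3) 1569.767ms=9/2b +261.628ms=3/4b
4) 1831.395ms=21/4b +261.628ms=3/4b
Σ=6b of 6 (172bpm 3/8) — PASS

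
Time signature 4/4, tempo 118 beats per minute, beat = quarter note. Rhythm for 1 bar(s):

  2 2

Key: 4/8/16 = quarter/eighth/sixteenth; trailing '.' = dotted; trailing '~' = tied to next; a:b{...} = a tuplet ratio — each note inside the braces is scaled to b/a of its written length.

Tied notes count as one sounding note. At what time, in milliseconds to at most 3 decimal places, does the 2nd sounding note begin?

1. 0.0ms @ 0 + 1016.949ms (2)
2. 1016.949ms @ 2 + 1016.949ms (2)

note 2 onset = 2b = 1016.949ms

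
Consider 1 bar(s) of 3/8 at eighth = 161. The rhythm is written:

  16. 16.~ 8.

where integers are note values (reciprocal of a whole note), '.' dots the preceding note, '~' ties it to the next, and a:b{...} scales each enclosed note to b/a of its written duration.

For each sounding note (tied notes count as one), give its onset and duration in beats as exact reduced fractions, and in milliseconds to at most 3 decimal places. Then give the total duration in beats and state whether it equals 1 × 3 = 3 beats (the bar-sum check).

1) 0.0ms=0b +279.503ms=3/4b
2) 279.503ms=3/4b +838.509ms=9/4b
Σ=3b of 3 (161bpm 3/8) — PASS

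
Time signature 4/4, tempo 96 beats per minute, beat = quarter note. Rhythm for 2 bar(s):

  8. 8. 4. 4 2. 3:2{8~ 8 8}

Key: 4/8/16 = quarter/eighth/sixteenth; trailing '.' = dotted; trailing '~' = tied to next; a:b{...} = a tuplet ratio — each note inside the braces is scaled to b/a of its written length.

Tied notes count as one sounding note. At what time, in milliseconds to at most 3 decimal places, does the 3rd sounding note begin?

1. 0.0ms @ 0 + 468.75ms (3/4)
2. 468.75ms @ 3/4 + 468.75ms (3/4)
3. 937.5ms @ 3/2 + 937.5ms (3/2)
4. 1875.0ms @ 3 + 625.0ms (1)
5. 2500.0ms @ 4 + 1875.0ms (3)
6. 4375.0ms @ 7 + 416.667ms (2/3)
7. 4791.667ms @ 23/3 + 208.333ms (1/3)

note 3 onset = 3/2b = 937.5ms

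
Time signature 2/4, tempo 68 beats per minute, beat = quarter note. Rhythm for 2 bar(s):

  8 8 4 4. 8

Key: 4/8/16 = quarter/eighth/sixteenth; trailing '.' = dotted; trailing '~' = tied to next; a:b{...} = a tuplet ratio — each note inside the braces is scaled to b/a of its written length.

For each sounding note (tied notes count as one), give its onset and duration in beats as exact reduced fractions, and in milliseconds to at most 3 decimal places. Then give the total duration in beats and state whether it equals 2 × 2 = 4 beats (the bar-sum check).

1) 0.0ms=0b +441.176ms=1/2b
2) 441.176ms=1/2b +441.176ms=1/2b
3) 882.353ms=1b +882.353ms=1b
4) 1764.706ms=2b +1323.529ms=3/2b
5) 3088.235ms=7/2b +441.176ms=1/2b
Σ=4b of 4 (68bpm 2/4) — PASS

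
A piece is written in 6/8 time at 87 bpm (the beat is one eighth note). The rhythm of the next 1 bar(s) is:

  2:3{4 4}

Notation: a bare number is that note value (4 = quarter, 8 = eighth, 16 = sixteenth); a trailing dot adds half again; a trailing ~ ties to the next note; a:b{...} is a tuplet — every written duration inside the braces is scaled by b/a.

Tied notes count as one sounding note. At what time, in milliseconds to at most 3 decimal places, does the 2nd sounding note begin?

note 2 onset = 3b = 2068.966ms

1. 0.0ms @ 0 + 2068.966ms (3)
2. 2068.966ms @ 3 + 2068.966ms (3)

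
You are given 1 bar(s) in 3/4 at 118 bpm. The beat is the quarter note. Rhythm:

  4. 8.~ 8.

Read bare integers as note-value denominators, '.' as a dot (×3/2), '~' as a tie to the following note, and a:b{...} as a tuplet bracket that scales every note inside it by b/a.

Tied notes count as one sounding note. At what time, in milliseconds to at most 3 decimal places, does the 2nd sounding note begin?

1. 0.0ms @ 0 + 762.712ms (3/2)
2. 762.712ms @ 3/2 + 762.712ms (3/2)

note 2 onset = 3/2b = 762.712ms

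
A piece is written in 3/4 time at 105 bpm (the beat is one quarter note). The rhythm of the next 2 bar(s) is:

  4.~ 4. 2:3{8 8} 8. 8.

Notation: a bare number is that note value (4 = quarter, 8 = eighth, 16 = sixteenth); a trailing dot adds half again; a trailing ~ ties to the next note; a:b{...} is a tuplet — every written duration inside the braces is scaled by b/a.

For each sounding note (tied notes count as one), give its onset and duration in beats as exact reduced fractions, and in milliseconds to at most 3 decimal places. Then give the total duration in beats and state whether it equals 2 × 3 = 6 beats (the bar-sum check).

1) 0.0ms=0b +1714.286ms=3b
2) 1714.286ms=3b +428.571ms=3/4b
3) 2142.857ms=15/4b +428.571ms=3/4b
4) 2571.429ms=9/2b +428.571ms=3/4b
5) 3000.0ms=21/4b +428.571ms=3/4b
Σ=6b of 6 (105bpm 3/4) — PASS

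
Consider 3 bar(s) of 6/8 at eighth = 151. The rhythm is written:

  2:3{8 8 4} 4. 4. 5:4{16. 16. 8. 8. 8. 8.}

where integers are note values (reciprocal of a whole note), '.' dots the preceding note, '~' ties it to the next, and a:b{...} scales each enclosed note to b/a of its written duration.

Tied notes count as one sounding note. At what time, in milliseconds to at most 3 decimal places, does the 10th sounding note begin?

note 10 onset = 78/5b = 6198.675ms

1. 0.0ms @ 0 + 596.026ms (3/2)
2. 596.026ms @ 3/2 + 596.026ms (3/2)
3. 1192.053ms @ 3 + 1192.053ms (3)
4. 2384.106ms @ 6 + 1192.053ms (3)
5. 3576.159ms @ 9 + 1192.053ms (3)
6. 4768.212ms @ 12 + 238.411ms (3/5)
7. 5006.623ms @ 63/5 + 238.411ms (3/5)
8. 5245.033ms @ 66/5 + 476.821ms (6/5)
9. 5721.854ms @ 72/5 + 476.821ms (6/5)
10. 6198.675ms @ 78/5 + 476.821ms (6/5)
11. 6675.497ms @ 84/5 + 476.821ms (6/5)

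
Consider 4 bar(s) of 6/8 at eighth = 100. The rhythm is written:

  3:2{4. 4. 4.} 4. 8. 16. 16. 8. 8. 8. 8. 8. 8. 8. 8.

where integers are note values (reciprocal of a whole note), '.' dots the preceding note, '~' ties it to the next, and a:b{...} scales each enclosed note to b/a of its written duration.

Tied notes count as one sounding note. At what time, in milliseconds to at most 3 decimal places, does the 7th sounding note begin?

note 7 onset = 45/4b = 6750.0ms

1. 0.0ms @ 0 + 1200.0ms (2)
2. 1200.0ms @ 2 + 1200.0ms (2)
3. 2400.0ms @ 4 + 1200.0ms (2)
4. 3600.0ms @ 6 + 1800.0ms (3)
5. 5400.0ms @ 9 + 900.0ms (3/2)
6. 6300.0ms @ 21/2 + 450.0ms (3/4)
7. 6750.0ms @ 45/4 + 450.0ms (3/4)
8. 7200.0ms @ 12 + 900.0ms (3/2)
9. 8100.0ms @ 27/2 + 900.0ms (3/2)
10. 9000.0ms @ 15 + 900.0ms (3/2)
11. 9900.0ms @ 33/2 + 900.0ms (3/2)
12. 10800.0ms @ 18 + 900.0ms (3/2)
13. 11700.0ms @ 39/2 + 900.0ms (3/2)
14. 12600.0ms @ 21 + 900.0ms (3/2)
15. 13500.0ms @ 45/2 + 900.0ms (3/2)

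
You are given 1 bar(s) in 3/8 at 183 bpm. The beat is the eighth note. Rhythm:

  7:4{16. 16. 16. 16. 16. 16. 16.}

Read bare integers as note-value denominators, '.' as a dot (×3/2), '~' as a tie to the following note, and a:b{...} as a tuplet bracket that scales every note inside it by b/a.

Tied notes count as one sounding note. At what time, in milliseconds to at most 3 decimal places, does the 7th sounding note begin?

note 7 onset = 18/7b = 843.091ms

1. 0.0ms @ 0 + 140.515ms (3/7)
2. 140.515ms @ 3/7 + 140.515ms (3/7)
3. 281.03ms @ 6/7 + 140.515ms (3/7)
4. 421.546ms @ 9/7 + 140.515ms (3/7)
5. 562.061ms @ 12/7 + 140.515ms (3/7)
6. 702.576ms @ 15/7 + 140.515ms (3/7)
7. 843.091ms @ 18/7 + 140.515ms (3/7)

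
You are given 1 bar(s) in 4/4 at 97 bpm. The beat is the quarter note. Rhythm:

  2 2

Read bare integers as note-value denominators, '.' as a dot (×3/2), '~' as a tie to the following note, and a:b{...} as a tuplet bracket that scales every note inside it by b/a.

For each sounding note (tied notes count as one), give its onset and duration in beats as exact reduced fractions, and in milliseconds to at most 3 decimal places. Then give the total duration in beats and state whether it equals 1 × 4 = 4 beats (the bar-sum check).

1) 0.0ms=0b +1237.113ms=2b
2) 1237.113ms=2b +1237.113ms=2b
Σ=4b of 4 (97bpm 4/4) — PASS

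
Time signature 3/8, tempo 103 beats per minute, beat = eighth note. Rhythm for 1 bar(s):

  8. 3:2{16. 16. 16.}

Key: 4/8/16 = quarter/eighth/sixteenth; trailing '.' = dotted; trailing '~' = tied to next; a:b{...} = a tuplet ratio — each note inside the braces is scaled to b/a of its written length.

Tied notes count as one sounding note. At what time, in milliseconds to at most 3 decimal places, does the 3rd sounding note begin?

note 3 onset = 2b = 1165.049ms

1. 0.0ms @ 0 + 873.786ms (3/2)
2. 873.786ms @ 3/2 + 291.262ms (1/2)
3. 1165.049ms @ 2 + 291.262ms (1/2)
4. 1456.311ms @ 5/2 + 291.262ms (1/2)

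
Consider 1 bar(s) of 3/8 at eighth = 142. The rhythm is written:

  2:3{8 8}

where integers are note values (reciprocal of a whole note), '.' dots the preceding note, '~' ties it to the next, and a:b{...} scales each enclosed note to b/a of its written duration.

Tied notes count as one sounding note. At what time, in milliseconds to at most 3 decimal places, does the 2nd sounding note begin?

1. 0.0ms @ 0 + 633.803ms (3/2)
2. 633.803ms @ 3/2 + 633.803ms (3/2)

note 2 onset = 3/2b = 633.803ms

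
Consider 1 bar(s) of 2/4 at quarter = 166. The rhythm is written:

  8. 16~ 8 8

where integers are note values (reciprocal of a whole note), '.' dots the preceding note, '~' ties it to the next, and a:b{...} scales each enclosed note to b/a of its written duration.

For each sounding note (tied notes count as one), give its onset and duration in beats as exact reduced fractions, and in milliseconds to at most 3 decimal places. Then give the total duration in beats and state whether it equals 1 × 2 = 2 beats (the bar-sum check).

1) 0.0ms=0b +271.084ms=3/4b
2) 271.084ms=3/4b +271.084ms=3/4b
3) 542.169ms=3/2b +180.723ms=1/2b
Σ=2b of 2 (166bpm 2/4) — PASS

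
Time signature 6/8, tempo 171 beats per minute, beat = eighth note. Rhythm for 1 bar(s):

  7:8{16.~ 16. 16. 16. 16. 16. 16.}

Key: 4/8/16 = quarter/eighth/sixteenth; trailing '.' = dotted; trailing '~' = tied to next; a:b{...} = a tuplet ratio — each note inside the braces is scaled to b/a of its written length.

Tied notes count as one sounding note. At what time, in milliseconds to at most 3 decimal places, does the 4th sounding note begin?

1. 0.0ms @ 0 + 601.504ms (12/7)
2. 601.504ms @ 12/7 + 300.752ms (6/7)
3. 902.256ms @ 18/7 + 300.752ms (6/7)
4. 1203.008ms @ 24/7 + 300.752ms (6/7)
5. 1503.759ms @ 30/7 + 300.752ms (6/7)
6. 1804.511ms @ 36/7 + 300.752ms (6/7)

note 4 onset = 24/7b = 1203.008ms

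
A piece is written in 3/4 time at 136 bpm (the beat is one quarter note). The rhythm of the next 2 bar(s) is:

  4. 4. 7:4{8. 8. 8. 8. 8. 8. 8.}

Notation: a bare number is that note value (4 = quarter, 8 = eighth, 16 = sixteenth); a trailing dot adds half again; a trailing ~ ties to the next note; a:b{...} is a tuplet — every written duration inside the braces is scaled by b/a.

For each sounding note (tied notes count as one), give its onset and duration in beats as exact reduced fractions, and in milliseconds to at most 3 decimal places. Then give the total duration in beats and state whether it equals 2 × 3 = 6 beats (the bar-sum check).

1) 0.0ms=0b +661.765ms=3/2b
2) 661.765ms=3/2b +661.765ms=3/2b
3) 1323.529ms=3b +189.076ms=3/7b
4) 1512.605ms=24/7b +189.076ms=3/7b
5) 1701.681ms=27/7b +189.076ms=3/7b
6) 1890.756ms=30/7b +189.076ms=3/7b
7) 2079.832ms=33/7b +189.076ms=3/7b
8) 2268.908ms=36/7b +189.076ms=3/7b
9) 2457.983ms=39/7b +189.076ms=3/7b
Σ=6b of 6 (136bpm 3/4) — PASS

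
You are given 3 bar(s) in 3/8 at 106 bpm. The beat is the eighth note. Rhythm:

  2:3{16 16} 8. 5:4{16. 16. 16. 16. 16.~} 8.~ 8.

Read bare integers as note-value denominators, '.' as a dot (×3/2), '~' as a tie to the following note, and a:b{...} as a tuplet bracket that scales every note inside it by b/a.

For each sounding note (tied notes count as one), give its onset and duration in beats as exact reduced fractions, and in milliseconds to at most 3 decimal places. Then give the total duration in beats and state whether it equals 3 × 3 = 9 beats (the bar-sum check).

1) 0.0ms=0b +424.528ms=3/4b
2) 424.528ms=3/4b +424.528ms=3/4b
3) 849.057ms=3/2b +849.057ms=3/2b
4) 1698.113ms=3b +339.623ms=3/5b
5) 2037.736ms=18/5b +339.623ms=3/5b
6) 2377.358ms=21/5b +339.623ms=3/5b
7) 2716.981ms=24/5b +339.623ms=3/5b
8) 3056.604ms=27/5b +2037.736ms=18/5b
Σ=9b of 9 (106bpm 3/8) — PASS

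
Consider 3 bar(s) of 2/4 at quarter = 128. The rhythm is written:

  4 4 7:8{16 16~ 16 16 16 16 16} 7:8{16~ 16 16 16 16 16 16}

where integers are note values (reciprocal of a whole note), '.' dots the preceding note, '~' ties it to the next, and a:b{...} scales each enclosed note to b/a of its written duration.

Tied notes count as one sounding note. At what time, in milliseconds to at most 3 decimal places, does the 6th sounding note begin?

1. 0.0ms @ 0 + 468.75ms (1)
2. 468.75ms @ 1 + 468.75ms (1)
3. 937.5ms @ 2 + 133.929ms (2/7)
4. 1071.429ms @ 16/7 + 267.857ms (4/7)
5. 1339.286ms @ 20/7 + 133.929ms (2/7)
6. 1473.214ms @ 22/7 + 133.929ms (2/7)
7. 1607.143ms @ 24/7 + 133.929ms (2/7)
8. 1741.071ms @ 26/7 + 133.929ms (2/7)
9. 1875.0ms @ 4 + 267.857ms (4/7)
10. 2142.857ms @ 32/7 + 133.929ms (2/7)
11. 2276.786ms @ 34/7 + 133.929ms (2/7)
12. 2410.714ms @ 36/7 + 133.929ms (2/7)
13. 2544.643ms @ 38/7 + 133.929ms (2/7)
14. 2678.571ms @ 40/7 + 133.929ms (2/7)

note 6 onset = 22/7b = 1473.214ms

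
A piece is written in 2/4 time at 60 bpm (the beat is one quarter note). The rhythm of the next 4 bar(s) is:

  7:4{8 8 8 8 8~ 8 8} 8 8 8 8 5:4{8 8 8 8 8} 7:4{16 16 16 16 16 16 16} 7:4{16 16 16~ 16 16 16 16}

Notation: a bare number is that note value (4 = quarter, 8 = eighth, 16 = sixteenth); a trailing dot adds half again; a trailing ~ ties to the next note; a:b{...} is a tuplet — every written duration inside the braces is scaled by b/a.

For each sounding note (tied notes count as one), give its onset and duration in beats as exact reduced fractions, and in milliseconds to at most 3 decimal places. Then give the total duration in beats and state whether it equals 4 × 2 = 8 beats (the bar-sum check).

1) 0.0ms=0b +285.714ms=2/7b
2) 285.714ms=2/7b +285.714ms=2/7b
3) 571.429ms=4/7b +285.714ms=2/7b
4) 857.143ms=6/7b +285.714ms=2/7b
5) 1142.857ms=8/7b +571.429ms=4/7b
6) 1714.286ms=12/7b +285.714ms=2/7b
7) 2000.0ms=2b +500.0ms=1/2b
8) 2500.0ms=5/2b +500.0ms=1/2b
9) 3000.0ms=3b +500.0ms=1/2b
10) 3500.0ms=7/2b +500.0ms=1/2b
11) 4000.0ms=4b +400.0ms=2/5b
12) 4400.0ms=22/5b +400.0ms=2/5b
13) 4800.0ms=24/5b +400.0ms=2/5b
14) 5200.0ms=26/5b +400.0ms=2/5b
15) 5600.0ms=28/5b +400.0ms=2/5b
16) 6000.0ms=6b +142.857ms=1/7b
17) 6142.857ms=43/7b +142.857ms=1/7b
18) 6285.714ms=44/7b +142.857ms=1/7b
19) 6428.571ms=45/7b +142.857ms=1/7b
20) 6571.429ms=46/7b +142.857ms=1/7b
21) 6714.286ms=47/7b +142.857ms=1/7b
22) 6857.143ms=48/7b +142.857ms=1/7b
23) 7000.0ms=7b +142.857ms=1/7b
24) 7142.857ms=50/7b +142.857ms=1/7b
25) 7285.714ms=51/7b +285.714ms=2/7b
26) 7571.429ms=53/7b +142.857ms=1/7b
27) 7714.286ms=54/7b +142.857ms=1/7b
28) 7857.143ms=55/7b +142.857ms=1/7b
Σ=8b of 8 (60bpm 2/4) — PASS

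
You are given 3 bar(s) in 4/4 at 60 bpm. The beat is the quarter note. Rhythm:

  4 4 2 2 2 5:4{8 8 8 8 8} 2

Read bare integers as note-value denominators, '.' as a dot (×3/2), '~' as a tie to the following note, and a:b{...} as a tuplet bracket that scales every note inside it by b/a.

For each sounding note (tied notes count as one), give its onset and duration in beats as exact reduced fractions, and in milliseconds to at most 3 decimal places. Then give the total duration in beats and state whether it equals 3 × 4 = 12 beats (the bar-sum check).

1) 0.0ms=0b +1000.0ms=1b
2) 1000.0ms=1b +1000.0ms=1b
3) 2000.0ms=2b +2000.0ms=2b
4) 4000.0ms=4b +2000.0ms=2b
5) 6000.0ms=6b +2000.0ms=2b
6) 8000.0ms=8b +400.0ms=2/5b
7) 8400.0ms=42/5b +400.0ms=2/5b
8) 8800.0ms=44/5b +400.0ms=2/5b
9) 9200.0ms=46/5b +400.0ms=2/5b
10) 9600.0ms=48/5b +400.0ms=2/5b
11) 10000.0ms=10b +2000.0ms=2b
Σ=12b of 12 (60bpm 4/4) — PASS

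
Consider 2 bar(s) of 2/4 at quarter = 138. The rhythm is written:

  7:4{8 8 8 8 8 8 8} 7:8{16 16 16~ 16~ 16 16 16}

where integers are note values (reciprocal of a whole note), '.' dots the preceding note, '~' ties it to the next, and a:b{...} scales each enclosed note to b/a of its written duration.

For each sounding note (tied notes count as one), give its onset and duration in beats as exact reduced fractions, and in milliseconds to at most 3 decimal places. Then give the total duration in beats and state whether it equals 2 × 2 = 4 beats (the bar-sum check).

1) 0.0ms=0b +124.224ms=2/7b
2) 124.224ms=2/7b +124.224ms=2/7b
3) 248.447ms=4/7b +124.224ms=2/7b
4) 372.671ms=6/7b +124.224ms=2/7b
5) 496.894ms=8/7b +124.224ms=2/7b
6) 621.118ms=10/7b +124.224ms=2/7b
7) 745.342ms=12/7b +124.224ms=2/7b
8) 869.565ms=2b +124.224ms=2/7b
9) 993.789ms=16/7b +124.224ms=2/7b
10) 1118.012ms=18/7b +372.671ms=6/7b
11) 1490.683ms=24/7b +124.224ms=2/7b
12) 1614.907ms=26/7b +124.224ms=2/7b
Σ=4b of 4 (138bpm 2/4) — PASS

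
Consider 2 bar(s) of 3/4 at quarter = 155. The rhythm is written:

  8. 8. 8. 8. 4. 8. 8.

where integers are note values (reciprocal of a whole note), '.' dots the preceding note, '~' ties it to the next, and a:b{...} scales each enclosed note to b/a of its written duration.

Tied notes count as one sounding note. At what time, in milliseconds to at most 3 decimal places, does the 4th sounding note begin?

note 4 onset = 9/4b = 870.968ms

1. 0.0ms @ 0 + 290.323ms (3/4)
2. 290.323ms @ 3/4 + 290.323ms (3/4)
3. 580.645ms @ 3/2 + 290.323ms (3/4)
4. 870.968ms @ 9/4 + 290.323ms (3/4)
5. 1161.29ms @ 3 + 580.645ms (3/2)
6. 1741.935ms @ 9/2 + 290.323ms (3/4)
7. 2032.258ms @ 21/4 + 290.323ms (3/4)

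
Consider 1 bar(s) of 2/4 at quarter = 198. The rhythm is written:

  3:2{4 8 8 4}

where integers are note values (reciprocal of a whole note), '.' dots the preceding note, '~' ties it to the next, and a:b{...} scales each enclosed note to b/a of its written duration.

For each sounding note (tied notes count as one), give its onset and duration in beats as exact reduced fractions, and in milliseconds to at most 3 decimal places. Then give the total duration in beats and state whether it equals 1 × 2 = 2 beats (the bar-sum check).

1) 0.0ms=0b +202.02ms=2/3b
2) 202.02ms=2/3b +101.01ms=1/3b
3) 303.03ms=1b +101.01ms=1/3b
4) 404.04ms=4/3b +202.02ms=2/3b
Σ=2b of 2 (198bpm 2/4) — PASS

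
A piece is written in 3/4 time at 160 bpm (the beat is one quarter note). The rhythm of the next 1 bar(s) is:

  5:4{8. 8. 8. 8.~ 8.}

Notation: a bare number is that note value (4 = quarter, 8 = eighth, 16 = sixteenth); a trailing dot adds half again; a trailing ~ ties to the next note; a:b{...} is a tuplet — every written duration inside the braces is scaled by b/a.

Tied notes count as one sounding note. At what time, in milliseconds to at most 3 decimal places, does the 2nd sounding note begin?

note 2 onset = 3/5b = 225.0ms

1. 0.0ms @ 0 + 225.0ms (3/5)
2. 225.0ms @ 3/5 + 225.0ms (3/5)
3. 450.0ms @ 6/5 + 225.0ms (3/5)
4. 675.0ms @ 9/5 + 450.0ms (6/5)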